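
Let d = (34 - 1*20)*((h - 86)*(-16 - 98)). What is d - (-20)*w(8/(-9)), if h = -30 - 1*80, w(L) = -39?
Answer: 312036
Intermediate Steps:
h = -110 (h = -30 - 80 = -110)
d = 312816 (d = (34 - 1*20)*((-110 - 86)*(-16 - 98)) = (34 - 20)*(-196*(-114)) = 14*22344 = 312816)
d - (-20)*w(8/(-9)) = 312816 - (-20)*(-39) = 312816 - 1*780 = 312816 - 780 = 312036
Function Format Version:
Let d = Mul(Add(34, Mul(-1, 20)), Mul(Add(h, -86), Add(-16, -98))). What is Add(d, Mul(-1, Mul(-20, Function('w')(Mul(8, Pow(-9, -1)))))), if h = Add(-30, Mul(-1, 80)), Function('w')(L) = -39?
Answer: 312036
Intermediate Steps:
h = -110 (h = Add(-30, -80) = -110)
d = 312816 (d = Mul(Add(34, Mul(-1, 20)), Mul(Add(-110, -86), Add(-16, -98))) = Mul(Add(34, -20), Mul(-196, -114)) = Mul(14, 22344) = 312816)
Add(d, Mul(-1, Mul(-20, Function('w')(Mul(8, Pow(-9, -1)))))) = Add(312816, Mul(-1, Mul(-20, -39))) = Add(312816, Mul(-1, 780)) = Add(312816, -780) = 312036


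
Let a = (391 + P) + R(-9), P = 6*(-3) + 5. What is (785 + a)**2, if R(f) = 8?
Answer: 1371241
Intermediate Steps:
P = -13 (P = -18 + 5 = -13)
a = 386 (a = (391 - 13) + 8 = 378 + 8 = 386)
(785 + a)**2 = (785 + 386)**2 = 1171**2 = 1371241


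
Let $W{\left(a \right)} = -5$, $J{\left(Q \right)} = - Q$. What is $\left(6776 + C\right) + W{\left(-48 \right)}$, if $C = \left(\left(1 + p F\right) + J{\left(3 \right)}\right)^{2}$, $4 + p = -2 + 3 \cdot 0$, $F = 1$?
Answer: $6835$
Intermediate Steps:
$p = -6$ ($p = -4 + \left(-2 + 3 \cdot 0\right) = -4 + \left(-2 + 0\right) = -4 - 2 = -6$)
$C = 64$ ($C = \left(\left(1 - 6\right) - 3\right)^{2} = \left(-5 - 3\right)^{2} = \left(-8\right)^{2} = 64$)
$\left(6776 + C\right) + W{\left(-48 \right)} = \left(6776 + 64\right) - 5 = 6840 - 5 = 6835$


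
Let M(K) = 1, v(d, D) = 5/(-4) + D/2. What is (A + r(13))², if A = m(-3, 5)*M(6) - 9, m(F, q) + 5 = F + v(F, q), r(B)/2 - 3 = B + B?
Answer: 28561/16 ≈ 1785.1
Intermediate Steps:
v(d, D) = -5/4 + D/2 (v(d, D) = 5*(-¼) + D*(½) = -5/4 + D/2)
r(B) = 6 + 4*B (r(B) = 6 + 2*(B + B) = 6 + 2*(2*B) = 6 + 4*B)
m(F, q) = -25/4 + F + q/2 (m(F, q) = -5 + (F + (-5/4 + q/2)) = -5 + (-5/4 + F + q/2) = -25/4 + F + q/2)
A = -63/4 (A = (-25/4 - 3 + (½)*5)*1 - 9 = (-25/4 - 3 + 5/2)*1 - 9 = -27/4*1 - 9 = -27/4 - 9 = -63/4 ≈ -15.750)
(A + r(13))² = (-63/4 + (6 + 4*13))² = (-63/4 + (6 + 52))² = (-63/4 + 58)² = (169/4)² = 28561/16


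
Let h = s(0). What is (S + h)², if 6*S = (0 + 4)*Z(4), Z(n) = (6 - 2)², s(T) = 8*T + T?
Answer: 1024/9 ≈ 113.78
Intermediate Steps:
s(T) = 9*T
Z(n) = 16 (Z(n) = 4² = 16)
h = 0 (h = 9*0 = 0)
S = 32/3 (S = ((0 + 4)*16)/6 = (4*16)/6 = (⅙)*64 = 32/3 ≈ 10.667)
(S + h)² = (32/3 + 0)² = (32/3)² = 1024/9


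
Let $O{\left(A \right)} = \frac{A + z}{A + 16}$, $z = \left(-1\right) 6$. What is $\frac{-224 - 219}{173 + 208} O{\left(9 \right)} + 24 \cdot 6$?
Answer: $\frac{456757}{3175} \approx 143.86$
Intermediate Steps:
$z = -6$
$O{\left(A \right)} = \frac{-6 + A}{16 + A}$ ($O{\left(A \right)} = \frac{A - 6}{A + 16} = \frac{-6 + A}{16 + A}$)
$\frac{-224 - 219}{173 + 208} O{\left(9 \right)} + 24 \cdot 6 = \frac{-224 - 219}{173 + 208} \frac{-6 + 9}{16 + 9} + 24 \cdot 6 = - \frac{443}{381} \cdot \frac{1}{25} \cdot 3 + 144 = \left(-443\right) \frac{1}{381} \cdot \frac{1}{25} \cdot 3 + 144 = \left(- \frac{443}{381}\right) \frac{3}{25} + 144 = - \frac{443}{3175} + 144 = \frac{456757}{3175}$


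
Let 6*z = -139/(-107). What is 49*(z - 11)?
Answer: -339227/642 ≈ -528.39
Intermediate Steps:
z = 139/642 (z = (-139/(-107))/6 = (-139*(-1/107))/6 = (1/6)*(139/107) = 139/642 ≈ 0.21651)
49*(z - 11) = 49*(139/642 - 11) = 49*(-6923/642) = -339227/642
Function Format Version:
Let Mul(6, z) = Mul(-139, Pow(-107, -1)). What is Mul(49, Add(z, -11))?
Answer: Rational(-339227, 642) ≈ -528.39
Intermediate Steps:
z = Rational(139, 642) (z = Mul(Rational(1, 6), Mul(-139, Pow(-107, -1))) = Mul(Rational(1, 6), Mul(-139, Rational(-1, 107))) = Mul(Rational(1, 6), Rational(139, 107)) = Rational(139, 642) ≈ 0.21651)
Mul(49, Add(z, -11)) = Mul(49, Add(Rational(139, 642), -11)) = Mul(49, Rational(-6923, 642)) = Rational(-339227, 642)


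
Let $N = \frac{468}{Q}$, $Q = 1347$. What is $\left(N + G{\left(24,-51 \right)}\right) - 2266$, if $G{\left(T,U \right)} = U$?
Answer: $- \frac{1040177}{449} \approx -2316.7$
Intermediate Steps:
$N = \frac{156}{449}$ ($N = \frac{468}{1347} = 468 \cdot \frac{1}{1347} = \frac{156}{449} \approx 0.34744$)
$\left(N + G{\left(24,-51 \right)}\right) - 2266 = \left(\frac{156}{449} - 51\right) - 2266 = - \frac{22743}{449} - 2266 = - \frac{1040177}{449}$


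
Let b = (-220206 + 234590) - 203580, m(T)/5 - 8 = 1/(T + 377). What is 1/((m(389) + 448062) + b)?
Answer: 766/198322001 ≈ 3.8624e-6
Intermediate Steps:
m(T) = 40 + 5/(377 + T) (m(T) = 40 + 5/(T + 377) = 40 + 5/(377 + T))
b = -189196 (b = 14384 - 203580 = -189196)
1/((m(389) + 448062) + b) = 1/((5*(3017 + 8*389)/(377 + 389) + 448062) - 189196) = 1/((5*(3017 + 3112)/766 + 448062) - 189196) = 1/((5*(1/766)*6129 + 448062) - 189196) = 1/((30645/766 + 448062) - 189196) = 1/(343246137/766 - 189196) = 1/(198322001/766) = 766/198322001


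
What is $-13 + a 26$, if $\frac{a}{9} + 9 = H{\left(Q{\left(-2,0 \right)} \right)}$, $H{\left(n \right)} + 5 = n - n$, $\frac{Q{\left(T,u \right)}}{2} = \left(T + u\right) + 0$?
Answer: $-3289$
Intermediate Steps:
$Q{\left(T,u \right)} = 2 T + 2 u$ ($Q{\left(T,u \right)} = 2 \left(\left(T + u\right) + 0\right) = 2 \left(T + u\right) = 2 T + 2 u$)
$H{\left(n \right)} = -5$ ($H{\left(n \right)} = -5 + \left(n - n\right) = -5 + 0 = -5$)
$a = -126$ ($a = -81 + 9 \left(-5\right) = -81 - 45 = -126$)
$-13 + a 26 = -13 - 3276 = -3289$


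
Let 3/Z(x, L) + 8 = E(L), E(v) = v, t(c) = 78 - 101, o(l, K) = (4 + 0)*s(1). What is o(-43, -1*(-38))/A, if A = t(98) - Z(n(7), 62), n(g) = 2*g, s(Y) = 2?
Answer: -144/415 ≈ -0.34699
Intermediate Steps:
o(l, K) = 8 (o(l, K) = (4 + 0)*2 = 4*2 = 8)
t(c) = -23
Z(x, L) = 3/(-8 + L)
A = -415/18 (A = -23 - 3/(-8 + 62) = -23 - 3/54 = -23 - 1*1/18 = -23 - 1/18 = -415/18 ≈ -23.056)
o(-43, -1*(-38))/A = 8/(-415/18) = 8*(-18/415) = -144/415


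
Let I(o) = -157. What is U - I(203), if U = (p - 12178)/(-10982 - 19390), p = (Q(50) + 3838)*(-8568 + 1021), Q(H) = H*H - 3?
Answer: 52590827/30372 ≈ 1731.6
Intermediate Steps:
Q(H) = -3 + H² (Q(H) = H² - 3 = -3 + H²)
p = -47810245 (p = ((-3 + 50²) + 3838)*(-8568 + 1021) = ((-3 + 2500) + 3838)*(-7547) = (2497 + 3838)*(-7547) = 6335*(-7547) = -47810245)
U = 47822423/30372 (U = (-47810245 - 12178)/(-10982 - 19390) = -47822423/(-30372) = -47822423*(-1/30372) = 47822423/30372 ≈ 1574.6)
U - I(203) = 47822423/30372 - 1*(-157) = 47822423/30372 + 157 = 52590827/30372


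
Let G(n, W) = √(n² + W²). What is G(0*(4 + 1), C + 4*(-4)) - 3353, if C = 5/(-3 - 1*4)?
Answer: -23354/7 ≈ -3336.3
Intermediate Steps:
C = -5/7 (C = 5/(-3 - 4) = 5/(-7) = 5*(-⅐) = -5/7 ≈ -0.71429)
G(n, W) = √(W² + n²)
G(0*(4 + 1), C + 4*(-4)) - 3353 = √((-5/7 + 4*(-4))² + (0*(4 + 1))²) - 3353 = √((-5/7 - 16)² + (0*5)²) - 3353 = √((-117/7)² + 0²) - 3353 = √(13689/49 + 0) - 3353 = √(13689/49) - 3353 = 117/7 - 3353 = -23354/7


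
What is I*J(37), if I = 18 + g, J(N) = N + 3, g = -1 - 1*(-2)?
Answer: 760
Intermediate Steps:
g = 1 (g = -1 + 2 = 1)
J(N) = 3 + N
I = 19 (I = 18 + 1 = 19)
I*J(37) = 19*(3 + 37) = 19*40 = 760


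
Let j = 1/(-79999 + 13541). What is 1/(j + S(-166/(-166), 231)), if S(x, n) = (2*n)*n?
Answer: 66458/7092530675 ≈ 9.3701e-6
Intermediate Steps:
j = -1/66458 (j = 1/(-66458) = -1/66458 ≈ -1.5047e-5)
S(x, n) = 2*n**2
1/(j + S(-166/(-166), 231)) = 1/(-1/66458 + 2*231**2) = 1/(-1/66458 + 2*53361) = 1/(-1/66458 + 106722) = 1/(7092530675/66458) = 66458/7092530675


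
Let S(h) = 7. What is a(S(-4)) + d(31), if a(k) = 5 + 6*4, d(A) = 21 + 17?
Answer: 67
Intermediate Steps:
d(A) = 38
a(k) = 29 (a(k) = 5 + 24 = 29)
a(S(-4)) + d(31) = 29 + 38 = 67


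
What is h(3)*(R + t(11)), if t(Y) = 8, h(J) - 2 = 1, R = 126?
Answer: 402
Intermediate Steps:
h(J) = 3 (h(J) = 2 + 1 = 3)
h(3)*(R + t(11)) = 3*(126 + 8) = 3*134 = 402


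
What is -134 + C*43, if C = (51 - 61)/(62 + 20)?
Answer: -5709/41 ≈ -139.24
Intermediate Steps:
C = -5/41 (C = -10/82 = -10*1/82 = -5/41 ≈ -0.12195)
-134 + C*43 = -134 - 5/41*43 = -134 - 215/41 = -5709/41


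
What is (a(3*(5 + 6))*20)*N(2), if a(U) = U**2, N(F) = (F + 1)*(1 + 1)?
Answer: 130680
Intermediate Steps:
N(F) = 2 + 2*F (N(F) = (1 + F)*2 = 2 + 2*F)
(a(3*(5 + 6))*20)*N(2) = ((3*(5 + 6))**2*20)*(2 + 2*2) = ((3*11)**2*20)*(2 + 4) = (33**2*20)*6 = (1089*20)*6 = 21780*6 = 130680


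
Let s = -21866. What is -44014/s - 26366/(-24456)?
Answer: 413231335/133688724 ≈ 3.0910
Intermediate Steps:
-44014/s - 26366/(-24456) = -44014/(-21866) - 26366/(-24456) = -44014*(-1/21866) - 26366*(-1/24456) = 22007/10933 + 13183/12228 = 413231335/133688724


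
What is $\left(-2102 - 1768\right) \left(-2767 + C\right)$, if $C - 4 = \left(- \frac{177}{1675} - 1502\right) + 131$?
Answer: $\frac{5359661298}{335} \approx 1.5999 \cdot 10^{7}$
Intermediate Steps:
$C = - \frac{2289902}{1675}$ ($C = 4 + \left(\left(- \frac{177}{1675} - 1502\right) + 131\right) = 4 + \left(- \frac{2516027}{1675} + 131\right) = 4 - \frac{2296602}{1675} = - \frac{2289902}{1675} \approx -1367.1$)
$\left(-2102 - 1768\right) \left(-2767 + C\right) = \left(-2102 - 1768\right) \left(-2767 - \frac{2289902}{1675}\right) = \left(-3870\right) \left(- \frac{6924627}{1675}\right) = \frac{5359661298}{335}$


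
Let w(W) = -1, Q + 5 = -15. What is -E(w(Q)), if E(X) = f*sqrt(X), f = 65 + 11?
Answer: -76*I ≈ -76.0*I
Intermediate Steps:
Q = -20 (Q = -5 - 15 = -20)
f = 76
E(X) = 76*sqrt(X)
-E(w(Q)) = -76*sqrt(-1) = -76*I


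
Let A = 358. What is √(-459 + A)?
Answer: I*√101 ≈ 10.05*I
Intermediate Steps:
√(-459 + A) = √(-459 + 358) = √(-101) = I*√101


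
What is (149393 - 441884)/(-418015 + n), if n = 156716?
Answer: 292491/261299 ≈ 1.1194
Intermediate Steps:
(149393 - 441884)/(-418015 + n) = (149393 - 441884)/(-418015 + 156716) = -292491/(-261299) = -292491*(-1/261299) = 292491/261299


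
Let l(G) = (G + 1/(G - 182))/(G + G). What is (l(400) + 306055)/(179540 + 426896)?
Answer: 53376079201/105762438400 ≈ 0.50468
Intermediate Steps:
l(G) = (G + 1/(-182 + G))/(2*G) (l(G) = (G + 1/(-182 + G))/((2*G)) = (G + 1/(-182 + G))*(1/(2*G)) = (G + 1/(-182 + G))/(2*G))
(l(400) + 306055)/(179540 + 426896) = ((½)*(1 + 400² - 182*400)/(400*(-182 + 400)) + 306055)/(179540 + 426896) = ((½)*(1/400)*(1 + 160000 - 72800)/218 + 306055)/606436 = ((½)*(1/400)*(1/218)*87201 + 306055)*(1/606436) = (87201/174400 + 306055)*(1/606436) = (53376079201/174400)*(1/606436) = 53376079201/105762438400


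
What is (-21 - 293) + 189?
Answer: -125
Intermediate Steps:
(-21 - 293) + 189 = -314 + 189 = -125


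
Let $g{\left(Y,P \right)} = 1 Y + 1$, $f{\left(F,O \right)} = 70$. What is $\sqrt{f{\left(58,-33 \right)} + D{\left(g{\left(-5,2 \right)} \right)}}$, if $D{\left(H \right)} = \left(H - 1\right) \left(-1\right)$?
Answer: $5 \sqrt{3} \approx 8.6602$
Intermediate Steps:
$g{\left(Y,P \right)} = 1 + Y$ ($g{\left(Y,P \right)} = Y + 1 = 1 + Y$)
$D{\left(H \right)} = 1 - H$ ($D{\left(H \right)} = \left(-1 + H\right) \left(-1\right) = 1 - H$)
$\sqrt{f{\left(58,-33 \right)} + D{\left(g{\left(-5,2 \right)} \right)}} = \sqrt{70 + \left(1 - \left(1 - 5\right)\right)} = \sqrt{70 + \left(1 - -4\right)} = \sqrt{70 + \left(1 + 4\right)} = \sqrt{70 + 5} = \sqrt{75} = 5 \sqrt{3}$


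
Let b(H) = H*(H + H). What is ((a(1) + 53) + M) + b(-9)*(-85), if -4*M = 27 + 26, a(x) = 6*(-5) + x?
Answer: -55037/4 ≈ -13759.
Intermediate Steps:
a(x) = -30 + x
b(H) = 2*H**2 (b(H) = H*(2*H) = 2*H**2)
M = -53/4 (M = -(27 + 26)/4 = -1/4*53 = -53/4 ≈ -13.250)
((a(1) + 53) + M) + b(-9)*(-85) = (((-30 + 1) + 53) - 53/4) + (2*(-9)**2)*(-85) = ((-29 + 53) - 53/4) + (2*81)*(-85) = (24 - 53/4) + 162*(-85) = 43/4 - 13770 = -55037/4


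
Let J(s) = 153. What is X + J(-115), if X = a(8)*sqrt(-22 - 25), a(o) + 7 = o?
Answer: 153 + I*sqrt(47) ≈ 153.0 + 6.8557*I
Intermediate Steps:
a(o) = -7 + o
X = I*sqrt(47) (X = (-7 + 8)*sqrt(-22 - 25) = 1*sqrt(-47) = 1*(I*sqrt(47)) = I*sqrt(47) ≈ 6.8557*I)
X + J(-115) = I*sqrt(47) + 153 = 153 + I*sqrt(47)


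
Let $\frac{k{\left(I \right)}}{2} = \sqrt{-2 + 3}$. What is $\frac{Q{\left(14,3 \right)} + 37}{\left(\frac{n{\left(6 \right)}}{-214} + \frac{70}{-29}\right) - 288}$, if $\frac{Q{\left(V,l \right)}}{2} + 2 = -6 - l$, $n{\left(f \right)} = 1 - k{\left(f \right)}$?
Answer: $- \frac{93090}{1802279} \approx -0.051651$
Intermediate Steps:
$k{\left(I \right)} = 2$ ($k{\left(I \right)} = 2 \sqrt{-2 + 3} = 2 \sqrt{1} = 2 \cdot 1 = 2$)
$n{\left(f \right)} = -1$ ($n{\left(f \right)} = 1 - 2 = -1$)
$Q{\left(V,l \right)} = -16 - 2 l$ ($Q{\left(V,l \right)} = -4 + 2 \left(-6 - l\right) = -4 - \left(12 + 2 l\right) = -16 - 2 l$)
$\frac{Q{\left(14,3 \right)} + 37}{\left(\frac{n{\left(6 \right)}}{-214} + \frac{70}{-29}\right) - 288} = \frac{\left(-16 - 6\right) + 37}{\left(- \frac{1}{-214} + \frac{70}{-29}\right) - 288} = \frac{\left(-16 - 6\right) + 37}{\left(\left(-1\right) \left(- \frac{1}{214}\right) + 70 \left(- \frac{1}{29}\right)\right) - 288} = \frac{-22 + 37}{\left(\frac{1}{214} - \frac{70}{29}\right) - 288} = \frac{15}{- \frac{14951}{6206} - 288} = \frac{15}{- \frac{1802279}{6206}} = 15 \left(- \frac{6206}{1802279}\right) = - \frac{93090}{1802279}$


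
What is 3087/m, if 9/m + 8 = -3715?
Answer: -1276989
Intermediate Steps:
m = -3/1241 (m = 9/(-8 - 3715) = 9/(-3723) = 9*(-1/3723) = -3/1241 ≈ -0.0024174)
3087/m = 3087/(-3/1241) = 3087*(-1241/3) = -1276989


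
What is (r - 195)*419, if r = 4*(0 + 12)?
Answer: -61593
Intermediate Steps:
r = 48 (r = 4*12 = 48)
(r - 195)*419 = (48 - 195)*419 = -147*419 = -61593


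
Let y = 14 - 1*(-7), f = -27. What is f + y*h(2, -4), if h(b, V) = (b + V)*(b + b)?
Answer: -195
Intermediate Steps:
h(b, V) = 2*b*(V + b) (h(b, V) = (V + b)*(2*b) = 2*b*(V + b))
y = 21 (y = 14 + 7 = 21)
f + y*h(2, -4) = -27 + 21*(2*2*(-4 + 2)) = -27 + 21*(2*2*(-2)) = -27 + 21*(-8) = -27 - 168 = -195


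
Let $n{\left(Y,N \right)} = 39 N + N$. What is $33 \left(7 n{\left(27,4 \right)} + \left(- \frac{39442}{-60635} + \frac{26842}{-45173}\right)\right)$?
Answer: $\frac{101240923951068}{2739064855} \approx 36962.0$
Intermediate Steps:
$n{\left(Y,N \right)} = 40 N$
$33 \left(7 n{\left(27,4 \right)} + \left(- \frac{39442}{-60635} + \frac{26842}{-45173}\right)\right) = 33 \left(7 \cdot 40 \cdot 4 + \left(- \frac{39442}{-60635} + \frac{26842}{-45173}\right)\right) = 33 \left(7 \cdot 160 + \left(\left(-39442\right) \left(- \frac{1}{60635}\right) + 26842 \left(- \frac{1}{45173}\right)\right)\right) = 33 \left(1120 + \left(\frac{39442}{60635} - \frac{26842}{45173}\right)\right) = 33 \left(1120 + \frac{154148796}{2739064855}\right) = 33 \cdot \frac{3067906786396}{2739064855} = \frac{101240923951068}{2739064855}$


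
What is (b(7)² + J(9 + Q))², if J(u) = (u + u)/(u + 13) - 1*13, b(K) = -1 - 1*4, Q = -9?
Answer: 144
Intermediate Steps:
b(K) = -5 (b(K) = -1 - 4 = -5)
J(u) = -13 + 2*u/(13 + u) (J(u) = (2*u)/(13 + u) - 13 = 2*u/(13 + u) - 13 = -13 + 2*u/(13 + u))
(b(7)² + J(9 + Q))² = ((-5)² + (-169 - 11*(9 - 9))/(13 + (9 - 9)))² = (25 + (-169 - 11*0)/(13 + 0))² = (25 + (-169 + 0)/13)² = (25 + (1/13)*(-169))² = (25 - 13)² = 12² = 144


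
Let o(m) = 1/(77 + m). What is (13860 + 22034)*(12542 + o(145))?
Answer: 49970280775/111 ≈ 4.5018e+8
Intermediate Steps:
(13860 + 22034)*(12542 + o(145)) = (13860 + 22034)*(12542 + 1/(77 + 145)) = 35894*(12542 + 1/222) = 35894*(2784325/222) = 49970280775/111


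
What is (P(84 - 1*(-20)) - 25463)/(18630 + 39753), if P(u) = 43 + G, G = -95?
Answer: -2835/6487 ≈ -0.43703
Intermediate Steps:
P(u) = -52 (P(u) = 43 - 95 = -52)
(P(84 - 1*(-20)) - 25463)/(18630 + 39753) = (-52 - 25463)/(18630 + 39753) = -25515/58383 = -25515*1/58383 = -2835/6487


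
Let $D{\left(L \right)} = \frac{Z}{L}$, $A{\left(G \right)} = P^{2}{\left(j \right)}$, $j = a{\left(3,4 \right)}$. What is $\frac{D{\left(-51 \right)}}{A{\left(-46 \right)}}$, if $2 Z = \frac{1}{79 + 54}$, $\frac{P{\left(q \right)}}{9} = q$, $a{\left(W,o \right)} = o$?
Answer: $- \frac{1}{17581536} \approx -5.6878 \cdot 10^{-8}$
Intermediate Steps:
$j = 4$
$P{\left(q \right)} = 9 q$
$A{\left(G \right)} = 1296$ ($A{\left(G \right)} = \left(9 \cdot 4\right)^{2} = 36^{2} = 1296$)
$Z = \frac{1}{266}$ ($Z = \frac{1}{2 \left(79 + 54\right)} = \frac{1}{2 \cdot 133} = \frac{1}{2} \cdot \frac{1}{133} = \frac{1}{266} \approx 0.0037594$)
$D{\left(L \right)} = \frac{1}{266 L}$
$\frac{D{\left(-51 \right)}}{A{\left(-46 \right)}} = \frac{\frac{1}{266} \frac{1}{-51}}{1296} = \frac{1}{266} \left(- \frac{1}{51}\right) \frac{1}{1296} = \left(- \frac{1}{13566}\right) \frac{1}{1296} = - \frac{1}{17581536}$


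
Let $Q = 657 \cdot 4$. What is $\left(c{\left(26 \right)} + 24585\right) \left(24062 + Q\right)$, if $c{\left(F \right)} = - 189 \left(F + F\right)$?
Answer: $393864330$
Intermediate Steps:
$Q = 2628$
$c{\left(F \right)} = - 378 F$ ($c{\left(F \right)} = - 189 \cdot 2 F = - 378 F$)
$\left(c{\left(26 \right)} + 24585\right) \left(24062 + Q\right) = \left(\left(-378\right) 26 + 24585\right) \left(24062 + 2628\right) = \left(-9828 + 24585\right) 26690 = 14757 \cdot 26690 = 393864330$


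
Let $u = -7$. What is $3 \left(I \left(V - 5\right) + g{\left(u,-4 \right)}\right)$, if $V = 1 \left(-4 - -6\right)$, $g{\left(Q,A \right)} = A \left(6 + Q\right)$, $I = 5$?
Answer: $-33$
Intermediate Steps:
$V = 2$ ($V = 1 \left(-4 + 6\right) = 1 \cdot 2 = 2$)
$3 \left(I \left(V - 5\right) + g{\left(u,-4 \right)}\right) = 3 \left(5 \left(2 - 5\right) - 4 \left(6 - 7\right)\right) = 3 \left(5 \left(-3\right) - -4\right) = 3 \left(-15 + 4\right) = 3 \left(-11\right) = -33$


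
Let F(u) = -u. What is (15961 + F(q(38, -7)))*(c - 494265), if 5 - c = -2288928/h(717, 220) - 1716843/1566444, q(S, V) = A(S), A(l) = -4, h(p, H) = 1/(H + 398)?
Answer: 11787762464470774245/522148 ≈ 2.2576e+13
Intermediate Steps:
h(p, H) = 1/(398 + H)
q(S, V) = -4
c = 738608374781613/522148 (c = 5 - (-2288928/(1/(398 + 220)) - 1716843/1566444) = 5 - (-2288928/(1/618) - 1716843*1/1566444) = 5 - (-2288928/1/618 - 572281/522148) = 5 - (-2288928*618 - 572281/522148) = 5 - (-1414557504 - 572281/522148) = 5 - 1*(-738608372170873/522148) = 5 + 738608372170873/522148 = 738608374781613/522148 ≈ 1.4146e+9)
(15961 + F(q(38, -7)))*(c - 494265) = (15961 - 1*(-4))*(738608374781613/522148 - 494265) = (15961 + 4)*(738350295300393/522148) = 15965*(738350295300393/522148) = 11787762464470774245/522148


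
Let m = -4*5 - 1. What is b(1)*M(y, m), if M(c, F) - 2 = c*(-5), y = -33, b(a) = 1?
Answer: 167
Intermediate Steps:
m = -21 (m = -20 - 1 = -21)
M(c, F) = 2 - 5*c (M(c, F) = 2 + c*(-5) = 2 - 5*c)
b(1)*M(y, m) = 1*(2 - 5*(-33)) = 1*(2 + 165) = 1*167 = 167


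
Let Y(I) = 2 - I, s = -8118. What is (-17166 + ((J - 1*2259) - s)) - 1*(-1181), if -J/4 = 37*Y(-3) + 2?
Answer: -10874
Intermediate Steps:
J = -748 (J = -4*(37*(2 - 1*(-3)) + 2) = -4*(37*(2 + 3) + 2) = -4*(37*5 + 2) = -4*(185 + 2) = -4*187 = -748)
(-17166 + ((J - 1*2259) - s)) - 1*(-1181) = (-17166 + ((-748 - 1*2259) - 1*(-8118))) - 1*(-1181) = (-17166 + ((-748 - 2259) + 8118)) + 1181 = (-17166 + (-3007 + 8118)) + 1181 = (-17166 + 5111) + 1181 = -12055 + 1181 = -10874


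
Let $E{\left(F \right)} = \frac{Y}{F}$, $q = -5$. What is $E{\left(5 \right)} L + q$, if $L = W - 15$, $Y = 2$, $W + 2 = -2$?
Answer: $- \frac{63}{5} \approx -12.6$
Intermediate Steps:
$W = -4$ ($W = -2 - 2 = -4$)
$L = -19$ ($L = -4 - 15 = -19$)
$E{\left(F \right)} = \frac{2}{F}$
$E{\left(5 \right)} L + q = \frac{2}{5} \left(-19\right) - 5 = - \frac{38}{5} - 5 = - \frac{63}{5}$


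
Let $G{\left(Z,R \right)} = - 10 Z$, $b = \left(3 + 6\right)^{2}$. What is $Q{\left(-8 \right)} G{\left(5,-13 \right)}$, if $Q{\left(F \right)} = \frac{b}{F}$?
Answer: $\frac{2025}{4} \approx 506.25$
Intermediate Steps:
$b = 81$ ($b = 9^{2} = 81$)
$Q{\left(F \right)} = \frac{81}{F}$
$Q{\left(-8 \right)} G{\left(5,-13 \right)} = \frac{81}{-8} \left(\left(-10\right) 5\right) = 81 \left(- \frac{1}{8}\right) \left(-50\right) = \left(- \frac{81}{8}\right) \left(-50\right) = \frac{2025}{4}$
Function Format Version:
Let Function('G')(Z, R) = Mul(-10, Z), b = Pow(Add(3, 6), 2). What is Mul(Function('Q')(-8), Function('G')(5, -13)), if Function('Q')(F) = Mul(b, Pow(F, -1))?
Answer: Rational(2025, 4) ≈ 506.25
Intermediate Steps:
b = 81 (b = Pow(9, 2) = 81)
Function('Q')(F) = Mul(81, Pow(F, -1))
Mul(Function('Q')(-8), Function('G')(5, -13)) = Mul(Mul(81, Pow(-8, -1)), Mul(-10, 5)) = Mul(Mul(81, Rational(-1, 8)), -50) = Mul(Rational(-81, 8), -50) = Rational(2025, 4)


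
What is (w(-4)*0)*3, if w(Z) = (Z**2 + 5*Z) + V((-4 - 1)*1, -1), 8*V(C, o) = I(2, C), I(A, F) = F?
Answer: 0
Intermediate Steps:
V(C, o) = C/8
w(Z) = -5/8 + Z**2 + 5*Z (w(Z) = (Z**2 + 5*Z) + ((-4 - 1)*1)/8 = (Z**2 + 5*Z) + (-5*1)/8 = (Z**2 + 5*Z) + (1/8)*(-5) = (Z**2 + 5*Z) - 5/8 = -5/8 + Z**2 + 5*Z)
(w(-4)*0)*3 = ((-5/8 + (-4)**2 + 5*(-4))*0)*3 = ((-5/8 + 16 - 20)*0)*3 = -37/8*0*3 = 0*3 = 0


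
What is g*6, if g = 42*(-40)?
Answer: -10080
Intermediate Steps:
g = -1680
g*6 = -1680*6 = -10080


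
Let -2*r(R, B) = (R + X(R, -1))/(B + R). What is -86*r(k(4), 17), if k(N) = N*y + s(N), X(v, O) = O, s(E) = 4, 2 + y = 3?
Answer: 301/25 ≈ 12.040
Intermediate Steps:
y = 1 (y = -2 + 3 = 1)
k(N) = 4 + N (k(N) = N*1 + 4 = N + 4 = 4 + N)
r(R, B) = -(-1 + R)/(2*(B + R)) (r(R, B) = -(R - 1)/(2*(B + R)) = -(-1 + R)/(2*(B + R)))
-86*r(k(4), 17) = -43*(1 - (4 + 4))/(17 + (4 + 4)) = -43*(1 - 1*8)/(17 + 8) = -43*(1 - 8)/25 = -43*(-7)/25 = -86*(-7/50) = 301/25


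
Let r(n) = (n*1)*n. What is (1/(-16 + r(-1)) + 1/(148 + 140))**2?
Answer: 8281/2073600 ≈ 0.0039935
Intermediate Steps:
r(n) = n**2 (r(n) = n*n = n**2)
(1/(-16 + r(-1)) + 1/(148 + 140))**2 = (1/(-16 + (-1)**2) + 1/(148 + 140))**2 = (1/(-16 + 1) + 1/288)**2 = (1/(-15) + 1/288)**2 = (-1/15 + 1/288)**2 = (-91/1440)**2 = 8281/2073600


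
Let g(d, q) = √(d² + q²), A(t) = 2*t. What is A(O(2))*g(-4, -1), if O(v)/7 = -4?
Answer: -56*√17 ≈ -230.89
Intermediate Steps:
O(v) = -28 (O(v) = 7*(-4) = -28)
A(O(2))*g(-4, -1) = (2*(-28))*√((-4)² + (-1)²) = -56*√(16 + 1) = -56*√17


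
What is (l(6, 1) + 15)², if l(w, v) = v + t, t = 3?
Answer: 361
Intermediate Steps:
l(w, v) = 3 + v (l(w, v) = v + 3 = 3 + v)
(l(6, 1) + 15)² = ((3 + 1) + 15)² = (4 + 15)² = 19² = 361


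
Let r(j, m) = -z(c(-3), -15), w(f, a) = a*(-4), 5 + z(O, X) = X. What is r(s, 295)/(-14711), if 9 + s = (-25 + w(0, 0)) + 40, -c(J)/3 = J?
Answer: -20/14711 ≈ -0.0013595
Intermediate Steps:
c(J) = -3*J
z(O, X) = -5 + X
w(f, a) = -4*a
s = 6 (s = -9 + ((-25 - 4*0) + 40) = -9 + ((-25 + 0) + 40) = -9 + (-25 + 40) = -9 + 15 = 6)
r(j, m) = 20 (r(j, m) = -(-5 - 15) = -1*(-20) = 20)
r(s, 295)/(-14711) = 20/(-14711) = 20*(-1/14711) = -20/14711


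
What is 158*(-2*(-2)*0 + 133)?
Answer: 21014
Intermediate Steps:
158*(-2*(-2)*0 + 133) = 158*(4*0 + 133) = 158*(0 + 133) = 158*133 = 21014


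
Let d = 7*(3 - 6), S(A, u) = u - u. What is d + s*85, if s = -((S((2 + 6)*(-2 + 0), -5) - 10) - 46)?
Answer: 4739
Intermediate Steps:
S(A, u) = 0
d = -21 (d = 7*(-3) = -21)
s = 56 (s = -((0 - 10) - 46) = -(-10 - 46) = -1*(-56) = 56)
d + s*85 = -21 + 56*85 = -21 + 4760 = 4739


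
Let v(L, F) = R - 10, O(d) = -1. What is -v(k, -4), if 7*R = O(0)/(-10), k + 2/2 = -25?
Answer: 699/70 ≈ 9.9857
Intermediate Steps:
k = -26 (k = -1 - 25 = -26)
R = 1/70 (R = (-1/(-10))/7 = (-1*(-⅒))/7 = (⅐)*(⅒) = 1/70 ≈ 0.014286)
v(L, F) = -699/70 (v(L, F) = 1/70 - 10 = -699/70)
-v(k, -4) = -1*(-699/70) = 699/70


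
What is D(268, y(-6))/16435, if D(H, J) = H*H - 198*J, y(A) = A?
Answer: 73012/16435 ≈ 4.4425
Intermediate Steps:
D(H, J) = H² - 198*J
D(268, y(-6))/16435 = (268² - 198*(-6))/16435 = (71824 + 1188)*(1/16435) = 73012*(1/16435) = 73012/16435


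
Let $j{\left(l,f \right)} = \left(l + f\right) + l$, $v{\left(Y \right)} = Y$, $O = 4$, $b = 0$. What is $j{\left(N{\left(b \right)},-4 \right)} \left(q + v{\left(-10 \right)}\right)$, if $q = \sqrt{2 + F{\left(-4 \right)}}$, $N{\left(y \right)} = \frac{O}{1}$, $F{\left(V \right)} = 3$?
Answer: $-40 + 4 \sqrt{5} \approx -31.056$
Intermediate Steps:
$N{\left(y \right)} = 4$ ($N{\left(y \right)} = \frac{4}{1} = 4 \cdot 1 = 4$)
$j{\left(l,f \right)} = f + 2 l$ ($j{\left(l,f \right)} = \left(f + l\right) + l = f + 2 l$)
$q = \sqrt{5}$ ($q = \sqrt{2 + 3} = \sqrt{5} \approx 2.2361$)
$j{\left(N{\left(b \right)},-4 \right)} \left(q + v{\left(-10 \right)}\right) = \left(-4 + 2 \cdot 4\right) \left(\sqrt{5} - 10\right) = \left(-4 + 8\right) \left(-10 + \sqrt{5}\right) = 4 \left(-10 + \sqrt{5}\right) = -40 + 4 \sqrt{5}$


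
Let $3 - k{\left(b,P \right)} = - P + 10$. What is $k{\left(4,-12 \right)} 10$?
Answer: $-190$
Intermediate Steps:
$k{\left(b,P \right)} = -7 + P$ ($k{\left(b,P \right)} = 3 - \left(- P + 10\right) = 3 - \left(10 - P\right) = 3 + \left(-10 + P\right) = -7 + P$)
$k{\left(4,-12 \right)} 10 = \left(-7 - 12\right) 10 = \left(-19\right) 10 = -190$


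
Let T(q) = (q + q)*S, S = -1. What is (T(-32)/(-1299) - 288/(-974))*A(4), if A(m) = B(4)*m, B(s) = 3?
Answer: 623552/210871 ≈ 2.9570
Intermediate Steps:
T(q) = -2*q (T(q) = (q + q)*(-1) = (2*q)*(-1) = -2*q)
A(m) = 3*m
(T(-32)/(-1299) - 288/(-974))*A(4) = (-2*(-32)/(-1299) - 288/(-974))*(3*4) = (64*(-1/1299) - 288*(-1/974))*12 = (-64/1299 + 144/487)*12 = (155888/632613)*12 = 623552/210871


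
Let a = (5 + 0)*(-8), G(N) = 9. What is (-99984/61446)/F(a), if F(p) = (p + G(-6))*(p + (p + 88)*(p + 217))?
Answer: 2083/335566847 ≈ 6.2074e-6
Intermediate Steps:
a = -40 (a = 5*(-8) = -40)
F(p) = (9 + p)*(p + (88 + p)*(217 + p)) (F(p) = (p + 9)*(p + (p + 88)*(p + 217)) = (9 + p)*(p + (88 + p)*(217 + p)))
(-99984/61446)/F(a) = (-99984/61446)/(171864 + (-40)³ + 315*(-40)² + 21850*(-40)) = (-99984*1/61446)/(171864 - 64000 + 315*1600 - 874000) = -16664/(10241*(171864 - 64000 + 504000 - 874000)) = -16664/10241/(-262136) = -16664/10241*(-1/262136) = 2083/335566847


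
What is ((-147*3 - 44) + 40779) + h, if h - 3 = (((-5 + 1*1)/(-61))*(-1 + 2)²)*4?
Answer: 2458133/61 ≈ 40297.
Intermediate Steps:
h = 199/61 (h = 3 + (((-5 + 1*1)/(-61))*(-1 + 2)²)*4 = 3 + (((-5 + 1)*(-1/61))*1²)*4 = 3 + (-4*(-1/61)*1)*4 = 3 + ((4/61)*1)*4 = 3 + (4/61)*4 = 3 + 16/61 = 199/61 ≈ 3.2623)
((-147*3 - 44) + 40779) + h = ((-147*3 - 44) + 40779) + 199/61 = ((-441 - 44) + 40779) + 199/61 = (-485 + 40779) + 199/61 = 40294 + 199/61 = 2458133/61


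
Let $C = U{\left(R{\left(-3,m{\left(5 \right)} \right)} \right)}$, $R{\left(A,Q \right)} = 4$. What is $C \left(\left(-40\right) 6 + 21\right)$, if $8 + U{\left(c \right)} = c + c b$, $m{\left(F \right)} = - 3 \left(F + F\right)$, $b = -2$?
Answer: $2628$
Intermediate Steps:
$m{\left(F \right)} = - 6 F$ ($m{\left(F \right)} = - 3 \cdot 2 F = - 6 F$)
$U{\left(c \right)} = -8 - c$ ($U{\left(c \right)} = -8 + \left(c + c \left(-2\right)\right) = -8 + \left(c - 2 c\right) = -8 - c$)
$C = -12$ ($C = -8 - 4 = -12$)
$C \left(\left(-40\right) 6 + 21\right) = - 12 \left(\left(-40\right) 6 + 21\right) = - 12 \left(-240 + 21\right) = \left(-12\right) \left(-219\right) = 2628$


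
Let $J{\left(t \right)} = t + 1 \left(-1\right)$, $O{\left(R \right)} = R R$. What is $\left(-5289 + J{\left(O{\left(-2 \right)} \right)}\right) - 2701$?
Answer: $-7987$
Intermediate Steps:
$O{\left(R \right)} = R^{2}$
$J{\left(t \right)} = -1 + t$ ($J{\left(t \right)} = t - 1 = -1 + t$)
$\left(-5289 + J{\left(O{\left(-2 \right)} \right)}\right) - 2701 = \left(-5289 - \left(1 - \left(-2\right)^{2}\right)\right) - 2701 = \left(-5289 + \left(-1 + 4\right)\right) - 2701 = \left(-5289 + 3\right) - 2701 = -5286 - 2701 = -7987$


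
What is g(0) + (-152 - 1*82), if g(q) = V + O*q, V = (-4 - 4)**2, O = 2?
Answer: -170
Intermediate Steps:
V = 64 (V = (-8)**2 = 64)
g(q) = 64 + 2*q
g(0) + (-152 - 1*82) = (64 + 2*0) + (-152 - 1*82) = (64 + 0) + (-152 - 82) = 64 - 234 = -170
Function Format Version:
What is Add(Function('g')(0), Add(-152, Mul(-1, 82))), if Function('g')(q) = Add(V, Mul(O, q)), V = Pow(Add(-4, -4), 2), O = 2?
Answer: -170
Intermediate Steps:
V = 64 (V = Pow(-8, 2) = 64)
Function('g')(q) = Add(64, Mul(2, q))
Add(Function('g')(0), Add(-152, Mul(-1, 82))) = Add(Add(64, Mul(2, 0)), Add(-152, Mul(-1, 82))) = Add(Add(64, 0), Add(-152, -82)) = Add(64, -234) = -170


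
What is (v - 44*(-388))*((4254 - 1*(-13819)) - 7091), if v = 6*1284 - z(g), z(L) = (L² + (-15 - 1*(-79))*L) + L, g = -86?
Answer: 252256540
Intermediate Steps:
z(L) = L² + 65*L (z(L) = (L² + (-15 + 79)*L) + L = (L² + 64*L) + L = L² + 65*L)
v = 5898 (v = 6*1284 - (-86)*(65 - 86) = 7704 - (-86)*(-21) = 7704 - 1*1806 = 7704 - 1806 = 5898)
(v - 44*(-388))*((4254 - 1*(-13819)) - 7091) = (5898 - 44*(-388))*((4254 - 1*(-13819)) - 7091) = (5898 + 17072)*((4254 + 13819) - 7091) = 22970*(18073 - 7091) = 22970*10982 = 252256540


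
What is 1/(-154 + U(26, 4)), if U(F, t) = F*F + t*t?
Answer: 1/538 ≈ 0.0018587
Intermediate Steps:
U(F, t) = F² + t²
1/(-154 + U(26, 4)) = 1/(-154 + (26² + 4²)) = 1/(-154 + (676 + 16)) = 1/(-154 + 692) = 1/538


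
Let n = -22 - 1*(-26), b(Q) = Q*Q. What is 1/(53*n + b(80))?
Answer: 1/6612 ≈ 0.00015124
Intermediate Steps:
b(Q) = Q**2
n = 4 (n = -22 + 26 = 4)
1/(53*n + b(80)) = 1/(53*4 + 80**2) = 1/(212 + 6400) = 1/6612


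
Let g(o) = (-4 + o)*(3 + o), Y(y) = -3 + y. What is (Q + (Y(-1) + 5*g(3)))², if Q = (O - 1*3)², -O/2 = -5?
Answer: 225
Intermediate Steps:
O = 10 (O = -2*(-5) = 10)
Q = 49 (Q = (10 - 1*3)² = (10 - 3)² = 7² = 49)
(Q + (Y(-1) + 5*g(3)))² = (49 + ((-3 - 1) + 5*(-12 + 3² - 1*3)))² = (49 + (-4 + 5*(-12 + 9 - 3)))² = (49 + (-4 + 5*(-6)))² = (49 + (-4 - 30))² = (49 - 34)² = 15² = 225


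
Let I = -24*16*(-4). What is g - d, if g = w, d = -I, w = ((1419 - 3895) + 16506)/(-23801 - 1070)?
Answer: 38187826/24871 ≈ 1535.4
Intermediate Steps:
I = 1536 (I = -384*(-4) = 1536)
w = -14030/24871 (w = (-2476 + 16506)/(-24871) = 14030*(-1/24871) = -14030/24871 ≈ -0.56411)
d = -1536 (d = -1*1536 = -1536)
g = -14030/24871 ≈ -0.56411
g - d = -14030/24871 - 1*(-1536) = -14030/24871 + 1536 = 38187826/24871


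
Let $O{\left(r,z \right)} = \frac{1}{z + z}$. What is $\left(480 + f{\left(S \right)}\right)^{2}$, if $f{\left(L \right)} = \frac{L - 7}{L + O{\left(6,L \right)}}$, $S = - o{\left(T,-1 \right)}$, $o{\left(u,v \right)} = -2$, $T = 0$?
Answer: $\frac{18490000}{81} \approx 2.2827 \cdot 10^{5}$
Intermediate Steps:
$S = 2$ ($S = \left(-1\right) \left(-2\right) = 2$)
$O{\left(r,z \right)} = \frac{1}{2 z}$
$f{\left(L \right)} = \frac{-7 + L}{L + \frac{1}{2 L}}$ ($f{\left(L \right)} = \frac{L - 7}{L + \frac{1}{2 L}} = \frac{-7 + L}{L + \frac{1}{2 L}}$)
$\left(480 + f{\left(S \right)}\right)^{2} = \left(480 + 2 \cdot 2 \frac{1}{1 + 2 \cdot 2^{2}} \left(-7 + 2\right)\right)^{2} = \left(480 + 2 \cdot 2 \frac{1}{1 + 2 \cdot 4} \left(-5\right)\right)^{2} = \left(480 + 2 \cdot 2 \frac{1}{1 + 8} \left(-5\right)\right)^{2} = \left(480 + 2 \cdot 2 \cdot \frac{1}{9} \left(-5\right)\right)^{2} = \left(480 - \frac{20}{9}\right)^{2} = \left(\frac{4300}{9}\right)^{2} = \frac{18490000}{81}$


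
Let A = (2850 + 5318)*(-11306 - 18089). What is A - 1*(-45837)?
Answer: -240052523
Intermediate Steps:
A = -240098360 (A = 8168*(-29395) = -240098360)
A - 1*(-45837) = -240098360 - 1*(-45837) = -240098360 + 45837 = -240052523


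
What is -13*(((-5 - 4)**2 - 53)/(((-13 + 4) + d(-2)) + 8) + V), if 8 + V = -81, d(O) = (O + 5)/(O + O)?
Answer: 1365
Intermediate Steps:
d(O) = (5 + O)/(2*O) (d(O) = (5 + O)/((2*O)) = (5 + O)*(1/(2*O)) = (5 + O)/(2*O))
V = -89 (V = -8 - 81 = -89)
-13*(((-5 - 4)**2 - 53)/(((-13 + 4) + d(-2)) + 8) + V) = -13*(((-5 - 4)**2 - 53)/(((-13 + 4) + (1/2)*(5 - 2)/(-2)) + 8) - 89) = -13*(((-9)**2 - 53)/((-9 + (1/2)*(-1/2)*3) + 8) - 89) = -13*((81 - 53)/((-9 - 3/4) + 8) - 89) = -13*(28/(-39/4 + 8) - 89) = -13*(28/(-7/4) - 89) = -13*(28*(-4/7) - 89) = -13*(-16 - 89) = -13*(-105) = 1365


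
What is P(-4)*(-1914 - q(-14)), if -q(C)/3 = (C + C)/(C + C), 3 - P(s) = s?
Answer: -13377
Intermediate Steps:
P(s) = 3 - s
q(C) = -3 (q(C) = -3*(C + C)/(C + C) = -3*2*C/(2*C) = -3*2*C*1/(2*C) = -3*1 = -3)
P(-4)*(-1914 - q(-14)) = (3 - 1*(-4))*(-1914 - 1*(-3)) = (3 + 4)*(-1914 + 3) = 7*(-1911) = -13377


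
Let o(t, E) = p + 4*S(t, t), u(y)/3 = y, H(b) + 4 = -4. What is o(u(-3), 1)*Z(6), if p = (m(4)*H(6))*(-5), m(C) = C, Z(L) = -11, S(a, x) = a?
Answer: -1364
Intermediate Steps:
H(b) = -8 (H(b) = -4 - 4 = -8)
p = 160 (p = (4*(-8))*(-5) = -32*(-5) = 160)
u(y) = 3*y
o(t, E) = 160 + 4*t
o(u(-3), 1)*Z(6) = (160 + 4*(3*(-3)))*(-11) = (160 + 4*(-9))*(-11) = (160 - 36)*(-11) = 124*(-11) = -1364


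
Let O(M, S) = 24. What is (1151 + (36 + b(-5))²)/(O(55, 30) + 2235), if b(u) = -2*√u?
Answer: 809/753 - 16*I*√5/251 ≈ 1.0744 - 0.14254*I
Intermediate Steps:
(1151 + (36 + b(-5))²)/(O(55, 30) + 2235) = (1151 + (36 - 2*I*√5)²)/(24 + 2235) = (1151 + (36 - 2*I*√5)²)/2259 = (1151 + (36 - 2*I*√5)²)*(1/2259) = 1151/2259 + (36 - 2*I*√5)²/2259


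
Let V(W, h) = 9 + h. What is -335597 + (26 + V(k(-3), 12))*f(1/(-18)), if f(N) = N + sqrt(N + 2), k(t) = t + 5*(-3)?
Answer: -6040793/18 + 47*sqrt(70)/6 ≈ -3.3553e+5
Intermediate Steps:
k(t) = -15 + t (k(t) = t - 15 = -15 + t)
f(N) = N + sqrt(2 + N)
-335597 + (26 + V(k(-3), 12))*f(1/(-18)) = -335597 + (26 + (9 + 12))*(1/(-18) + sqrt(2 + 1/(-18))) = -335597 + (26 + 21)*(-1/18 + sqrt(2 - 1/18)) = -335597 + 47*(-1/18 + sqrt(35/18)) = -335597 + 47*(-1/18 + sqrt(70)/6) = -335597 + (-47/18 + 47*sqrt(70)/6) = -6040793/18 + 47*sqrt(70)/6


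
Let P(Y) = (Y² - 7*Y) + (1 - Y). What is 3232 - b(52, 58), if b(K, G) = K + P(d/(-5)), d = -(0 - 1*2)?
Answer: 79391/25 ≈ 3175.6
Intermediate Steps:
d = 2 (d = -(0 - 2) = -1*(-2) = 2)
P(Y) = 1 + Y² - 8*Y
b(K, G) = 109/25 + K (b(K, G) = K + (1 + (2/(-5))² - 16/(-5)) = K + (1 + (2*(-⅕))² - 16*(-1)/5) = K + (1 + (-⅖)² - 8*(-⅖)) = K + (1 + 4/25 + 16/5) = K + 109/25 = 109/25 + K)
3232 - b(52, 58) = 3232 - (109/25 + 52) = 3232 - 1*1409/25 = 3232 - 1409/25 = 79391/25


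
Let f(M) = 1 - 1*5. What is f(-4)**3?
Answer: -64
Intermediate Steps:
f(M) = -4 (f(M) = 1 - 5 = -4)
f(-4)**3 = (-4)**3 = -64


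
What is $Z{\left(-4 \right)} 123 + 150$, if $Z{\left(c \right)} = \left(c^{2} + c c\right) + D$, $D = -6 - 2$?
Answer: $3102$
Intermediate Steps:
$D = -8$ ($D = -6 - 2 = -8$)
$Z{\left(c \right)} = -8 + 2 c^{2}$ ($Z{\left(c \right)} = \left(c^{2} + c c\right) - 8 = \left(c^{2} + c^{2}\right) - 8 = 2 c^{2} - 8 = -8 + 2 c^{2}$)
$Z{\left(-4 \right)} 123 + 150 = \left(-8 + 2 \left(-4\right)^{2}\right) 123 + 150 = \left(-8 + 2 \cdot 16\right) 123 + 150 = \left(-8 + 32\right) 123 + 150 = 24 \cdot 123 + 150 = 2952 + 150 = 3102$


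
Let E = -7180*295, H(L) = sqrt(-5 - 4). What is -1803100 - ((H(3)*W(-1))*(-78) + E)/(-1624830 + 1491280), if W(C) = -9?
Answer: -4816122462/2671 + 1053*I/66775 ≈ -1.8031e+6 + 0.015769*I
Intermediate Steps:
H(L) = 3*I (H(L) = sqrt(-9) = 3*I)
E = -2118100
-1803100 - ((H(3)*W(-1))*(-78) + E)/(-1624830 + 1491280) = -1803100 - (((3*I)*(-9))*(-78) - 2118100)/(-1624830 + 1491280) = -1803100 - (-27*I*(-78) - 2118100)/(-133550) = -1803100 - (2106*I - 2118100)*(-1)/133550 = -1803100 - (-2118100 + 2106*I)*(-1)/133550 = -1803100 - (42362/2671 - 1053*I/66775) = -1803100 + (-42362/2671 + 1053*I/66775) = -4816122462/2671 + 1053*I/66775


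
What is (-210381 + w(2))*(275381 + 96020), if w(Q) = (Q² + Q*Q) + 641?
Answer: -77894674532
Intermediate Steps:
w(Q) = 641 + 2*Q² (w(Q) = (Q² + Q²) + 641 = 2*Q² + 641 = 641 + 2*Q²)
(-210381 + w(2))*(275381 + 96020) = (-210381 + (641 + 2*2²))*(275381 + 96020) = (-210381 + (641 + 2*4))*371401 = (-210381 + (641 + 8))*371401 = (-210381 + 649)*371401 = -209732*371401 = -77894674532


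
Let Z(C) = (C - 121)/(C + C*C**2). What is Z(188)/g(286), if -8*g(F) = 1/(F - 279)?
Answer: -938/1661215 ≈ -0.00056465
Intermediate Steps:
g(F) = -1/(8*(-279 + F)) (g(F) = -1/(8*(F - 279)) = -1/(8*(-279 + F)))
Z(C) = (-121 + C)/(C + C**3)
Z(188)/g(286) = ((-121 + 188)/(188 + 188**3))/((-1/(-2232 + 8*286))) = (67/(188 + 6644672))/((-1/(-2232 + 2288))) = (67/6644860)/((-1/56)) = ((1/6644860)*67)/((-1*1/56)) = 67/(6644860*(-1/56)) = (67/6644860)*(-56) = -938/1661215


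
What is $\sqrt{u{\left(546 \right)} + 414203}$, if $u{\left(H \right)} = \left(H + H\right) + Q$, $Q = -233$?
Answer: $3 \sqrt{46118} \approx 644.25$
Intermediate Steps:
$u{\left(H \right)} = -233 + 2 H$ ($u{\left(H \right)} = \left(H + H\right) - 233 = 2 H - 233 = -233 + 2 H$)
$\sqrt{u{\left(546 \right)} + 414203} = \sqrt{\left(-233 + 2 \cdot 546\right) + 414203} = \sqrt{\left(-233 + 1092\right) + 414203} = \sqrt{859 + 414203} = \sqrt{415062} = 3 \sqrt{46118}$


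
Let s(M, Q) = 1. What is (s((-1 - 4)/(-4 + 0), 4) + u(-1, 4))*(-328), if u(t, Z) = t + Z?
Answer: -1312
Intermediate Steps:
u(t, Z) = Z + t
(s((-1 - 4)/(-4 + 0), 4) + u(-1, 4))*(-328) = (1 + (4 - 1))*(-328) = (1 + 3)*(-328) = 4*(-328) = -1312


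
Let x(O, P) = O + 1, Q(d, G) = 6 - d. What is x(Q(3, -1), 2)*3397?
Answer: 13588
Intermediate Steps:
x(O, P) = 1 + O
x(Q(3, -1), 2)*3397 = (1 + (6 - 1*3))*3397 = (1 + (6 - 3))*3397 = (1 + 3)*3397 = 4*3397 = 13588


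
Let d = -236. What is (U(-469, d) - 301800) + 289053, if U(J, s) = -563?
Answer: -13310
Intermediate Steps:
(U(-469, d) - 301800) + 289053 = (-563 - 301800) + 289053 = -302363 + 289053 = -13310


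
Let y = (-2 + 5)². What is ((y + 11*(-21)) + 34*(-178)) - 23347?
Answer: -29621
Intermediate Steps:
y = 9 (y = 3² = 9)
((y + 11*(-21)) + 34*(-178)) - 23347 = ((9 + 11*(-21)) + 34*(-178)) - 23347 = ((9 - 231) - 6052) - 23347 = (-222 - 6052) - 23347 = -6274 - 23347 = -29621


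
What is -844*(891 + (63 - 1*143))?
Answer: -684484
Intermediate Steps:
-844*(891 + (63 - 1*143)) = -844*(891 + (63 - 143)) = -844*(891 - 80) = -844*811 = -684484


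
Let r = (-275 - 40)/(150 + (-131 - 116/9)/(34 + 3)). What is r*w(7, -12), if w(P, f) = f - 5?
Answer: 9639/263 ≈ 36.650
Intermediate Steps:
w(P, f) = -5 + f
r = -567/263 (r = -315/(150 + (-131 - 116*⅑)/37) = -315/(150 + (-131 - 116/9)*(1/37)) = -315/(150 - 1295/9*1/37) = -315/(150 - 35/9) = -315/1315/9 = -315*9/1315 = -567/263 ≈ -2.1559)
r*w(7, -12) = -567*(-5 - 12)/263 = -567/263*(-17) = 9639/263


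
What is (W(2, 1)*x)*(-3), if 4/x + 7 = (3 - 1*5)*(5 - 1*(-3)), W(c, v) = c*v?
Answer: 24/23 ≈ 1.0435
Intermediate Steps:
x = -4/23 (x = 4/(-7 + (3 - 1*5)*(5 - 1*(-3))) = 4/(-7 + (3 - 5)*(5 + 3)) = 4/(-7 - 2*8) = 4/(-7 - 16) = 4/(-23) = 4*(-1/23) = -4/23 ≈ -0.17391)
(W(2, 1)*x)*(-3) = ((2*1)*(-4/23))*(-3) = (2*(-4/23))*(-3) = -8/23*(-3) = 24/23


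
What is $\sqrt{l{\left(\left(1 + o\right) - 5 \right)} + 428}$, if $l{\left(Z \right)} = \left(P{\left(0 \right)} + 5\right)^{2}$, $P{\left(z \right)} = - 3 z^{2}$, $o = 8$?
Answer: $\sqrt{453} \approx 21.284$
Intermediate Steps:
$l{\left(Z \right)} = 25$ ($l{\left(Z \right)} = \left(- 3 \cdot 0^{2} + 5\right)^{2} = \left(\left(-3\right) 0 + 5\right)^{2} = \left(0 + 5\right)^{2} = 5^{2} = 25$)
$\sqrt{l{\left(\left(1 + o\right) - 5 \right)} + 428} = \sqrt{25 + 428} = \sqrt{453}$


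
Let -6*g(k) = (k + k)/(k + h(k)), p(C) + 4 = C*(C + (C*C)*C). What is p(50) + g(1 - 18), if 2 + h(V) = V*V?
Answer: 5064521777/810 ≈ 6.2525e+6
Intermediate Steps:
p(C) = -4 + C*(C + C**3) (p(C) = -4 + C*(C + (C*C)*C) = -4 + C*(C + C**2*C) = -4 + C*(C + C**3))
h(V) = -2 + V**2 (h(V) = -2 + V*V = -2 + V**2)
g(k) = -k/(3*(-2 + k + k**2)) (g(k) = -(k + k)/(6*(k + (-2 + k**2))) = -2*k/(6*(-2 + k + k**2)) = -k/(3*(-2 + k + k**2)))
p(50) + g(1 - 18) = (-4 + 50**2 + 50**4) - (1 - 18)/(-6 + 3*(1 - 18) + 3*(1 - 18)**2) = (-4 + 2500 + 6250000) - 1*(-17)/(-6 + 3*(-17) + 3*(-17)**2) = 6252496 - 1*(-17)/(-6 - 51 + 3*289) = 6252496 - 1*(-17)/(-6 - 51 + 867) = 6252496 - 1*(-17)/810 = 6252496 - 1*(-17)*1/810 = 6252496 + 17/810 = 5064521777/810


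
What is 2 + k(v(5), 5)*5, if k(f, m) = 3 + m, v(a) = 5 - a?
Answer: 42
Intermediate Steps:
2 + k(v(5), 5)*5 = 2 + (3 + 5)*5 = 2 + 8*5 = 2 + 40 = 42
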